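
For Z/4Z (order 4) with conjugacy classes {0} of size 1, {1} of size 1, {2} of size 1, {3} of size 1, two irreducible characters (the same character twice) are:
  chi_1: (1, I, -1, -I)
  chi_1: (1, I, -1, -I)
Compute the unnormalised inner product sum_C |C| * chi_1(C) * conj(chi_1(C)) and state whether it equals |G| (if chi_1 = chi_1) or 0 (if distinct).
Sum = 4 = |G| = 4; so <chi_1, chi_1> = 1 (norm-1 confirms irreducibility).

Working: Compute term by term over conjugacy classes (|C| * chi_1(C) * conj(chi_1(C))):
  1*(1)*conj(1) + 1*(I)*conj(I) + 1*(-1)*conj(-1) + 1*(-I)*conj(-I)
  = (1) + (1) + (1) + (1)
  = 4.
(Exp terms are combined using exp(i*s)*conj(exp(i*t)) = exp(i*(s-t)), and sums of them are collapsed using the identity that for every m > 1 the m distinct m-th roots of unity sum to 0, e.g. 1 + exp(2*I*pi/3) + exp(-2*I*pi/3) = 0.)
Dividing by |G| = 4 gives 4/4 = 1, matching the row-orthogonality relation <chi_1, chi_1> = [chi_1 = chi_1].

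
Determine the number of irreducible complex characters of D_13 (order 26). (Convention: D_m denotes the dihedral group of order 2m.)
8

Explanation: The number of irreducible complex representations of a finite group equals its number of conjugacy classes. D_13 has 8 conjugacy classes ((n+3)/2 for n odd), so D_13 (order 26) has exactly 8 irreducible complex representations.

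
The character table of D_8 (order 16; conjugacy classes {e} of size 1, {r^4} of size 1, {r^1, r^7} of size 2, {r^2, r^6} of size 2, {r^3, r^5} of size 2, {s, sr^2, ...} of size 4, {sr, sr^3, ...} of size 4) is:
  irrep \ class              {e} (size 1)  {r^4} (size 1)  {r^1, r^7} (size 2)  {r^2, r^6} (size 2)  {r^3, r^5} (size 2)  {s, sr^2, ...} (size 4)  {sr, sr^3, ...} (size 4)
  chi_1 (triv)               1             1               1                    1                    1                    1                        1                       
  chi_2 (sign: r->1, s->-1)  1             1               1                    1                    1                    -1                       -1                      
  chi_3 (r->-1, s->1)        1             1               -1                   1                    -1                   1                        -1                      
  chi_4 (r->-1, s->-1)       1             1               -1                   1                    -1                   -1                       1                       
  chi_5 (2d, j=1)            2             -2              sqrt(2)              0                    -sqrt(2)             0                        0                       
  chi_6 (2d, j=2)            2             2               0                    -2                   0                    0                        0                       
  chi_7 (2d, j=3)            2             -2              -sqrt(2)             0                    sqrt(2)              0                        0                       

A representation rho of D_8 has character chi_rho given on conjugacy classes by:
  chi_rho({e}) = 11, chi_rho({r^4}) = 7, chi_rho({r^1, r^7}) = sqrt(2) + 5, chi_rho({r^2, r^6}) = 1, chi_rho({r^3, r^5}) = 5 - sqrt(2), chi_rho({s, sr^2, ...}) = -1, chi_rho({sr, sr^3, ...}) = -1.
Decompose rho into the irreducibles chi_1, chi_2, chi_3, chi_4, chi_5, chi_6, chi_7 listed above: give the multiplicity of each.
Multiplicities: chi_1: 2, chi_2: 3, chi_3: 0, chi_4: 0, chi_5: 1, chi_6: 2, chi_7: 0.

Reasoning: Use <chi_rho, chi> = (1/|G|) sum_C |C| * chi_rho(C) * conj(chi(C)) with |G| = 16 for each irreducible chi in the table:
  <chi_rho, chi_1> = (1/16)[1*(11)*conj(1) + 1*(7)*conj(1) + 2*(sqrt(2) + 5)*conj(1) + 2*(1)*conj(1) + 2*(5 - sqrt(2))*conj(1) + 4*(-1)*conj(1) + 4*(-1)*conj(1)]
      = (1/16)[(11) + (7) + (2*sqrt(2) + 10) + (2) + (10 - 2*sqrt(2)) + (-4) + (-4)] = 32/16 = 2
  <chi_rho, chi_2> = (1/16)[1*(11)*conj(1) + 1*(7)*conj(1) + 2*(sqrt(2) + 5)*conj(1) + 2*(1)*conj(1) + 2*(5 - sqrt(2))*conj(1) + 4*(-1)*conj(-1) + 4*(-1)*conj(-1)]
      = (1/16)[(11) + (7) + (2*sqrt(2) + 10) + (2) + (10 - 2*sqrt(2)) + (4) + (4)] = 48/16 = 3
  <chi_rho, chi_3> = (1/16)[1*(11)*conj(1) + 1*(7)*conj(1) + 2*(sqrt(2) + 5)*conj(-1) + 2*(1)*conj(1) + 2*(5 - sqrt(2))*conj(-1) + 4*(-1)*conj(1) + 4*(-1)*conj(-1)]
      = (1/16)[(11) + (7) + (-10 - 2*sqrt(2)) + (2) + (-10 + 2*sqrt(2)) + (-4) + (4)] = 0/16 = 0
  <chi_rho, chi_4> = (1/16)[1*(11)*conj(1) + 1*(7)*conj(1) + 2*(sqrt(2) + 5)*conj(-1) + 2*(1)*conj(1) + 2*(5 - sqrt(2))*conj(-1) + 4*(-1)*conj(-1) + 4*(-1)*conj(1)]
      = (1/16)[(11) + (7) + (-10 - 2*sqrt(2)) + (2) + (-10 + 2*sqrt(2)) + (4) + (-4)] = 0/16 = 0
  <chi_rho, chi_5> = (1/16)[1*(11)*conj(2) + 1*(7)*conj(-2) + 2*(sqrt(2) + 5)*conj(sqrt(2)) + 2*(1)*conj(0) + 2*(5 - sqrt(2))*conj(-sqrt(2)) + 4*(-1)*conj(0) + 4*(-1)*conj(0)]
      = (1/16)[(22) + (-14) + (4 + 10*sqrt(2)) + (0) + (4 - 10*sqrt(2)) + (0) + (0)] = 16/16 = 1
  <chi_rho, chi_6> = (1/16)[1*(11)*conj(2) + 1*(7)*conj(2) + 2*(sqrt(2) + 5)*conj(0) + 2*(1)*conj(-2) + 2*(5 - sqrt(2))*conj(0) + 4*(-1)*conj(0) + 4*(-1)*conj(0)]
      = (1/16)[(22) + (14) + (0) + (-4) + (0) + (0) + (0)] = 32/16 = 2
  <chi_rho, chi_7> = (1/16)[1*(11)*conj(2) + 1*(7)*conj(-2) + 2*(sqrt(2) + 5)*conj(-sqrt(2)) + 2*(1)*conj(0) + 2*(5 - sqrt(2))*conj(sqrt(2)) + 4*(-1)*conj(0) + 4*(-1)*conj(0)]
      = (1/16)[(22) + (-14) + (-10*sqrt(2) - 4) + (0) + (-4 + 10*sqrt(2)) + (0) + (0)] = 0/16 = 0
Dimension check: dim(rho) = sum (mult * dim) = 2*1 + 3*1 + 0*1 + 0*1 + 1*2 + 2*2 + 0*2 = 11 = chi_rho(e) = 11.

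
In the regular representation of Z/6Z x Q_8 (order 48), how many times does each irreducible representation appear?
Each irreducible V_i of dimension d_i appears with multiplicity d_i, i.e. rho_reg = (direct sum over all irreducibles V_i) d_i V_i. The irreducible dimensions for Z/6Z x Q_8 are 1, 1, 1, 1, 1, 1, 1, 1, 1, 1, 1, 1, 1, 1, 1, 1, 1, 1, 1, 1, 1, 1, 1, 1, 2, 2, 2, 2, 2, 2: 24 irreducibles of dimension 1, each with multiplicity 1; 6 irreducibles of dimension 2, each with multiplicity 2. Total dimension 24*1*1 + 6*2*2 = 48 = |G|.

Argument: General theorem: in the regular representation of a finite group G, each irreducible appears with multiplicity equal to its dimension. Check: dim(rho_reg) = sum d_i^2 = 1 + 1 + 1 + 1 + 1 + 1 + 1 + 1 + 1 + 1 + 1 + 1 + 1 + 1 + 1 + 1 + 1 + 1 + 1 + 1 + 1 + 1 + 1 + 1 + 4 + 4 + 4 + 4 + 4 + 4 = 48 = |G|.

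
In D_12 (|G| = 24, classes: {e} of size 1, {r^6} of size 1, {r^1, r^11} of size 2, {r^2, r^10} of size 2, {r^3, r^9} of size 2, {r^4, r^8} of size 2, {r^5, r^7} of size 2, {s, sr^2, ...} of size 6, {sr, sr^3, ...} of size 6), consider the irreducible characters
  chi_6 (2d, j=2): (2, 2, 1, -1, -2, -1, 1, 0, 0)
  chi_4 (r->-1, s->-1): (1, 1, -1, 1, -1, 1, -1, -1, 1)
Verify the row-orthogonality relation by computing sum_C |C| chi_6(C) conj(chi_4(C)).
Sum = 0; so <chi_6, chi_4> = 0 (distinct irreducibles are orthogonal).

Reasoning: Compute term by term over conjugacy classes (|C| * chi_6(C) * conj(chi_4(C))):
  1*(2)*conj(1) + 1*(2)*conj(1) + 2*(1)*conj(-1) + 2*(-1)*conj(1) + 2*(-2)*conj(-1) + 2*(-1)*conj(1) + 2*(1)*conj(-1) + 6*(0)*conj(-1) + 6*(0)*conj(1)
  = (2) + (2) + (-2) + (-2) + (4) + (-2) + (-2) + (0) + (0)
  = 0.
Dividing by |G| = 24 gives 0/24 = 0, matching the row-orthogonality relation <chi_6, chi_4> = [chi_6 = chi_4].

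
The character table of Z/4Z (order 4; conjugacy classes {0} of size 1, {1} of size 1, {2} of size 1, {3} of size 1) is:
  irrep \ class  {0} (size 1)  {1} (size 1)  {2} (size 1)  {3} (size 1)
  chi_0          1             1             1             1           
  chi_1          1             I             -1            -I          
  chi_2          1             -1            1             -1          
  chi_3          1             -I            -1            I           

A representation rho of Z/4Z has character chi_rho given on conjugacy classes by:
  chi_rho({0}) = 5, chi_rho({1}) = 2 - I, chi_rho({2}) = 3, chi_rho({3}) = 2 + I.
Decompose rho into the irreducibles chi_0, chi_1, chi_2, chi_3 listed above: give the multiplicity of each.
Multiplicities: chi_0: 3, chi_1: 0, chi_2: 1, chi_3: 1.

Derivation: Use <chi_rho, chi> = (1/|G|) sum_C |C| * chi_rho(C) * conj(chi(C)) with |G| = 4 for each irreducible chi in the table:
  <chi_rho, chi_0> = (1/4)[1*(5)*conj(1) + 1*(2 - I)*conj(1) + 1*(3)*conj(1) + 1*(2 + I)*conj(1)]
      = (1/4)[(5) + (2 - I) + (3) + (2 + I)] = 12/4 = 3
  <chi_rho, chi_1> = (1/4)[1*(5)*conj(1) + 1*(2 - I)*conj(I) + 1*(3)*conj(-1) + 1*(2 + I)*conj(-I)]
      = (1/4)[(5) + (-1 - 2*I) + (-3) + (-1 + 2*I)] = 0/4 = 0
  <chi_rho, chi_2> = (1/4)[1*(5)*conj(1) + 1*(2 - I)*conj(-1) + 1*(3)*conj(1) + 1*(2 + I)*conj(-1)]
      = (1/4)[(5) + (-2 + I) + (3) + (-2 - I)] = 4/4 = 1
  <chi_rho, chi_3> = (1/4)[1*(5)*conj(1) + 1*(2 - I)*conj(-I) + 1*(3)*conj(-1) + 1*(2 + I)*conj(I)]
      = (1/4)[(5) + (1 + 2*I) + (-3) + (1 - 2*I)] = 4/4 = 1
(Exp terms are combined using exp(i*s)*conj(exp(i*t)) = exp(i*(s-t)), and sums of them are collapsed using the identity that for every m > 1 the m distinct m-th roots of unity sum to 0, e.g. 1 + exp(2*I*pi/3) + exp(-2*I*pi/3) = 0.)
Dimension check: dim(rho) = sum (mult * dim) = 3*1 + 0*1 + 1*1 + 1*1 = 5 = chi_rho(e) = 5.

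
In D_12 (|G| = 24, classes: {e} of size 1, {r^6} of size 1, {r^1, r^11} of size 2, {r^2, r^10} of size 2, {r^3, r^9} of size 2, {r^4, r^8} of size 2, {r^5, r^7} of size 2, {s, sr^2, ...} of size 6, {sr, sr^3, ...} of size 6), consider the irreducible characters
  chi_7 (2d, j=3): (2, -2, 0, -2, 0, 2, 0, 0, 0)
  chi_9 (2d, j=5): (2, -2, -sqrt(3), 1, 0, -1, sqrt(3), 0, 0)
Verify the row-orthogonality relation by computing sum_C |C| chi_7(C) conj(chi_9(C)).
Sum = 0; so <chi_7, chi_9> = 0 (distinct irreducibles are orthogonal).

Compute term by term over conjugacy classes (|C| * chi_7(C) * conj(chi_9(C))):
  1*(2)*conj(2) + 1*(-2)*conj(-2) + 2*(0)*conj(-sqrt(3)) + 2*(-2)*conj(1) + 2*(0)*conj(0) + 2*(2)*conj(-1) + 2*(0)*conj(sqrt(3)) + 6*(0)*conj(0) + 6*(0)*conj(0)
  = (4) + (4) + (0) + (-4) + (0) + (-4) + (0) + (0) + (0)
  = 0.
Dividing by |G| = 24 gives 0/24 = 0, matching the row-orthogonality relation <chi_7, chi_9> = [chi_7 = chi_9].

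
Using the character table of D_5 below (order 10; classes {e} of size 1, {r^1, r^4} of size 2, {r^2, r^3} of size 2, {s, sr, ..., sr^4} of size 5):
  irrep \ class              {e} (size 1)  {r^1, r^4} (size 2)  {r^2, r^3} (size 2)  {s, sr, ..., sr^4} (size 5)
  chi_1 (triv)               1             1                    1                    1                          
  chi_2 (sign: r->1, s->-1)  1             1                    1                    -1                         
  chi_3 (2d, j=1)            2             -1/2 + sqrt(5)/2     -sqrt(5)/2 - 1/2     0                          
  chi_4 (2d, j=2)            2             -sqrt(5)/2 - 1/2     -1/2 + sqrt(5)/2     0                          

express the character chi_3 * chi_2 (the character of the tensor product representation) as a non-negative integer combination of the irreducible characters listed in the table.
chi_3 tensor chi_2 = chi_3 (all other irreducibles have multiplicity 0).

Details: The character of a tensor product is the pointwise product (chi_3 * chi_2)(C) = chi_3(C) * chi_2(C):
  {e}: (2)*(1), {r^1, r^4}: (-1/2 + sqrt(5)/2)*(1), {r^2, r^3}: (-sqrt(5)/2 - 1/2)*(1), {s, sr, ..., sr^4}: (0)*(-1)
so (chi_3 * chi_2) takes values
  {e} -> 2, {r^1, r^4} -> -1/2 + sqrt(5)/2, {r^2, r^3} -> -sqrt(5)/2 - 1/2, {s, sr, ..., sr^4} -> 0.
Now take the inner product of this character with each irreducible chi from the table, <chi_3*chi_2, chi> = (1/10) sum_C |C| (chi_3*chi_2)(C) conj(chi(C)):
  <chi_3*chi_2, chi_1> = (1/10)[1*(2)*conj(1) + 2*(-1/2 + sqrt(5)/2)*conj(1) + 2*(-sqrt(5)/2 - 1/2)*conj(1) + 5*(0)*conj(1)]
      = (1/10)[(2) + (-1 + sqrt(5)) + (-sqrt(5) - 1) + (0)] = 0/10 = 0
  <chi_3*chi_2, chi_2> = (1/10)[1*(2)*conj(1) + 2*(-1/2 + sqrt(5)/2)*conj(1) + 2*(-sqrt(5)/2 - 1/2)*conj(1) + 5*(0)*conj(-1)]
      = (1/10)[(2) + (-1 + sqrt(5)) + (-sqrt(5) - 1) + (0)] = 0/10 = 0
  <chi_3*chi_2, chi_3> = (1/10)[1*(2)*conj(2) + 2*(-1/2 + sqrt(5)/2)*conj(-1/2 + sqrt(5)/2) + 2*(-sqrt(5)/2 - 1/2)*conj(-sqrt(5)/2 - 1/2) + 5*(0)*conj(0)]
      = (1/10)[(4) + (3 - sqrt(5)) + (sqrt(5) + 3) + (0)] = 10/10 = 1
  <chi_3*chi_2, chi_4> = (1/10)[1*(2)*conj(2) + 2*(-1/2 + sqrt(5)/2)*conj(-sqrt(5)/2 - 1/2) + 2*(-sqrt(5)/2 - 1/2)*conj(-1/2 + sqrt(5)/2) + 5*(0)*conj(0)]
      = (1/10)[(4) + (-2) + (-2) + (0)] = 0/10 = 0
Hence the multiplicities are chi_3: 1. Dimension check: dim(chi_3)*dim(chi_2) = 2*1 = 2 and sum (mult * dim) = 1*2 = 2.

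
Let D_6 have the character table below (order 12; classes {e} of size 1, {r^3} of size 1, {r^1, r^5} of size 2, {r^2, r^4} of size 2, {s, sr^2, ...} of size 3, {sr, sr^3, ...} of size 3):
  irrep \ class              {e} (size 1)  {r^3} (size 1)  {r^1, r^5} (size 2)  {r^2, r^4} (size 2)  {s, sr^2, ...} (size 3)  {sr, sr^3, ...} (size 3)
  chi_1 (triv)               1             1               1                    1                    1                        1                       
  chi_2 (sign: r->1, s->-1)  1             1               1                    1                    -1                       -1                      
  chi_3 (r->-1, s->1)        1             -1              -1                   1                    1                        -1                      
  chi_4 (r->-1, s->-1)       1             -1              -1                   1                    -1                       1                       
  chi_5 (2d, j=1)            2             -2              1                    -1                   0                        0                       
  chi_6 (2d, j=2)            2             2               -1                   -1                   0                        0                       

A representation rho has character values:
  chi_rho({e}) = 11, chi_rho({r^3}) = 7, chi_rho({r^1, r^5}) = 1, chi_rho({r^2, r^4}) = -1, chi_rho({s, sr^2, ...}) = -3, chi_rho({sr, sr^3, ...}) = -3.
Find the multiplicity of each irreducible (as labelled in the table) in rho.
Multiplicities: chi_1: 0, chi_2: 3, chi_3: 0, chi_4: 0, chi_5: 1, chi_6: 3.

Argument: Use <chi_rho, chi> = (1/|G|) sum_C |C| * chi_rho(C) * conj(chi(C)) with |G| = 12 for each irreducible chi in the table:
  <chi_rho, chi_1> = (1/12)[1*(11)*conj(1) + 1*(7)*conj(1) + 2*(1)*conj(1) + 2*(-1)*conj(1) + 3*(-3)*conj(1) + 3*(-3)*conj(1)]
      = (1/12)[(11) + (7) + (2) + (-2) + (-9) + (-9)] = 0/12 = 0
  <chi_rho, chi_2> = (1/12)[1*(11)*conj(1) + 1*(7)*conj(1) + 2*(1)*conj(1) + 2*(-1)*conj(1) + 3*(-3)*conj(-1) + 3*(-3)*conj(-1)]
      = (1/12)[(11) + (7) + (2) + (-2) + (9) + (9)] = 36/12 = 3
  <chi_rho, chi_3> = (1/12)[1*(11)*conj(1) + 1*(7)*conj(-1) + 2*(1)*conj(-1) + 2*(-1)*conj(1) + 3*(-3)*conj(1) + 3*(-3)*conj(-1)]
      = (1/12)[(11) + (-7) + (-2) + (-2) + (-9) + (9)] = 0/12 = 0
  <chi_rho, chi_4> = (1/12)[1*(11)*conj(1) + 1*(7)*conj(-1) + 2*(1)*conj(-1) + 2*(-1)*conj(1) + 3*(-3)*conj(-1) + 3*(-3)*conj(1)]
      = (1/12)[(11) + (-7) + (-2) + (-2) + (9) + (-9)] = 0/12 = 0
  <chi_rho, chi_5> = (1/12)[1*(11)*conj(2) + 1*(7)*conj(-2) + 2*(1)*conj(1) + 2*(-1)*conj(-1) + 3*(-3)*conj(0) + 3*(-3)*conj(0)]
      = (1/12)[(22) + (-14) + (2) + (2) + (0) + (0)] = 12/12 = 1
  <chi_rho, chi_6> = (1/12)[1*(11)*conj(2) + 1*(7)*conj(2) + 2*(1)*conj(-1) + 2*(-1)*conj(-1) + 3*(-3)*conj(0) + 3*(-3)*conj(0)]
      = (1/12)[(22) + (14) + (-2) + (2) + (0) + (0)] = 36/12 = 3
Dimension check: dim(rho) = sum (mult * dim) = 0*1 + 3*1 + 0*1 + 0*1 + 1*2 + 3*2 = 11 = chi_rho(e) = 11.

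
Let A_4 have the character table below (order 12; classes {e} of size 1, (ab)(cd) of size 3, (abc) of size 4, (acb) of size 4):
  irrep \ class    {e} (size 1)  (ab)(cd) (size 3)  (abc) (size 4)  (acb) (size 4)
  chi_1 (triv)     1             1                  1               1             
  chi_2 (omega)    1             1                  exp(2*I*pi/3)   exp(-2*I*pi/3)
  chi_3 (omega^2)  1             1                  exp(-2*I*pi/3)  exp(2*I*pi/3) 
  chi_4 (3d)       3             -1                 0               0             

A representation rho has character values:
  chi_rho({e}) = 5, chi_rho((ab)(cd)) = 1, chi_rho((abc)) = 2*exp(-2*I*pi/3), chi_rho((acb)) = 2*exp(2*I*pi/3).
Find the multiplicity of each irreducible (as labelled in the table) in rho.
Multiplicities: chi_1: 0, chi_2: 0, chi_3: 2, chi_4: 1.

Use <chi_rho, chi> = (1/|G|) sum_C |C| * chi_rho(C) * conj(chi(C)) with |G| = 12 for each irreducible chi in the table:
  <chi_rho, chi_1> = (1/12)[1*(5)*conj(1) + 3*(1)*conj(1) + 4*(2*exp(-2*I*pi/3))*conj(1) + 4*(2*exp(2*I*pi/3))*conj(1)]
      = (1/12)[(5) + (3) + (8*exp(-2*I*pi/3)) + (8*exp(2*I*pi/3))] = 0/12 = 0
  <chi_rho, chi_2> = (1/12)[1*(5)*conj(1) + 3*(1)*conj(1) + 4*(2*exp(-2*I*pi/3))*conj(exp(2*I*pi/3)) + 4*(2*exp(2*I*pi/3))*conj(exp(-2*I*pi/3))]
      = (1/12)[(5) + (3) + (8*exp(2*I*pi/3)) + (8*exp(-2*I*pi/3))] = 0/12 = 0
  <chi_rho, chi_3> = (1/12)[1*(5)*conj(1) + 3*(1)*conj(1) + 4*(2*exp(-2*I*pi/3))*conj(exp(-2*I*pi/3)) + 4*(2*exp(2*I*pi/3))*conj(exp(2*I*pi/3))]
      = (1/12)[(5) + (3) + (8) + (8)] = 24/12 = 2
  <chi_rho, chi_4> = (1/12)[1*(5)*conj(3) + 3*(1)*conj(-1) + 4*(2*exp(-2*I*pi/3))*conj(0) + 4*(2*exp(2*I*pi/3))*conj(0)]
      = (1/12)[(15) + (-3) + (0) + (0)] = 12/12 = 1
(Exp terms are combined using exp(i*s)*conj(exp(i*t)) = exp(i*(s-t)), and sums of them are collapsed using the identity that for every m > 1 the m distinct m-th roots of unity sum to 0, e.g. 1 + exp(2*I*pi/3) + exp(-2*I*pi/3) = 0.)
Dimension check: dim(rho) = sum (mult * dim) = 0*1 + 0*1 + 2*1 + 1*3 = 5 = chi_rho(e) = 5.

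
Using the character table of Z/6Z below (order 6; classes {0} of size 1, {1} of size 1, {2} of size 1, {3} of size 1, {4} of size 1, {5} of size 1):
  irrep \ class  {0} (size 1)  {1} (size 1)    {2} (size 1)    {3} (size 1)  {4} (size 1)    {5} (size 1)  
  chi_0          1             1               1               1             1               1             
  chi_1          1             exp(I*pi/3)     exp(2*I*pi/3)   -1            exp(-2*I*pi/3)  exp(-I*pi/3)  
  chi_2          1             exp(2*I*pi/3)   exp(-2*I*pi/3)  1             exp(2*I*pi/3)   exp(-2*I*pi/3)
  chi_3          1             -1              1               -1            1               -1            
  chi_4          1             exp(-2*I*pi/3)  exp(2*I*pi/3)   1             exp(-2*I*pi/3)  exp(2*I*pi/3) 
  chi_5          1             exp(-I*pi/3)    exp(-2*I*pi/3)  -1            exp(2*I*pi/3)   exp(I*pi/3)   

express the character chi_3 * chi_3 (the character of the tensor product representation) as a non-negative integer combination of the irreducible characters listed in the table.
chi_3 tensor chi_3 = chi_0 (all other irreducibles have multiplicity 0).

Details: The character of a tensor product is the pointwise product (chi_3 * chi_3)(C) = chi_3(C) * chi_3(C):
  {0}: (1)*(1), {1}: (-1)*(-1), {2}: (1)*(1), {3}: (-1)*(-1), {4}: (1)*(1), {5}: (-1)*(-1)
so (chi_3 * chi_3) takes values
  {0} -> 1, {1} -> 1, {2} -> 1, {3} -> 1, {4} -> 1, {5} -> 1.
Now take the inner product of this character with each irreducible chi from the table, <chi_3*chi_3, chi> = (1/6) sum_C |C| (chi_3*chi_3)(C) conj(chi(C)):
  <chi_3*chi_3, chi_0> = (1/6)[1*(1)*conj(1) + 1*(1)*conj(1) + 1*(1)*conj(1) + 1*(1)*conj(1) + 1*(1)*conj(1) + 1*(1)*conj(1)]
      = (1/6)[(1) + (1) + (1) + (1) + (1) + (1)] = 6/6 = 1
  <chi_3*chi_3, chi_1> = (1/6)[1*(1)*conj(1) + 1*(1)*conj(exp(I*pi/3)) + 1*(1)*conj(exp(2*I*pi/3)) + 1*(1)*conj(-1) + 1*(1)*conj(exp(-2*I*pi/3)) + 1*(1)*conj(exp(-I*pi/3))]
      = (1/6)[(1) + (exp(-I*pi/3)) + (exp(-2*I*pi/3)) + (-1) + (exp(2*I*pi/3)) + (exp(I*pi/3))] = 0/6 = 0
  <chi_3*chi_3, chi_2> = (1/6)[1*(1)*conj(1) + 1*(1)*conj(exp(2*I*pi/3)) + 1*(1)*conj(exp(-2*I*pi/3)) + 1*(1)*conj(1) + 1*(1)*conj(exp(2*I*pi/3)) + 1*(1)*conj(exp(-2*I*pi/3))]
      = (1/6)[(1) + (exp(-2*I*pi/3)) + (exp(2*I*pi/3)) + (1) + (exp(-2*I*pi/3)) + (exp(2*I*pi/3))] = 0/6 = 0
  <chi_3*chi_3, chi_3> = (1/6)[1*(1)*conj(1) + 1*(1)*conj(-1) + 1*(1)*conj(1) + 1*(1)*conj(-1) + 1*(1)*conj(1) + 1*(1)*conj(-1)]
      = (1/6)[(1) + (-1) + (1) + (-1) + (1) + (-1)] = 0/6 = 0
  <chi_3*chi_3, chi_4> = (1/6)[1*(1)*conj(1) + 1*(1)*conj(exp(-2*I*pi/3)) + 1*(1)*conj(exp(2*I*pi/3)) + 1*(1)*conj(1) + 1*(1)*conj(exp(-2*I*pi/3)) + 1*(1)*conj(exp(2*I*pi/3))]
      = (1/6)[(1) + (exp(2*I*pi/3)) + (exp(-2*I*pi/3)) + (1) + (exp(2*I*pi/3)) + (exp(-2*I*pi/3))] = 0/6 = 0
  <chi_3*chi_3, chi_5> = (1/6)[1*(1)*conj(1) + 1*(1)*conj(exp(-I*pi/3)) + 1*(1)*conj(exp(-2*I*pi/3)) + 1*(1)*conj(-1) + 1*(1)*conj(exp(2*I*pi/3)) + 1*(1)*conj(exp(I*pi/3))]
      = (1/6)[(1) + (exp(I*pi/3)) + (exp(2*I*pi/3)) + (-1) + (exp(-2*I*pi/3)) + (exp(-I*pi/3))] = 0/6 = 0
(Exp terms are combined using exp(i*s)*conj(exp(i*t)) = exp(i*(s-t)), and sums of them are collapsed using the identity that for every m > 1 the m distinct m-th roots of unity sum to 0, e.g. 1 + exp(2*I*pi/3) + exp(-2*I*pi/3) = 0.)
Hence the multiplicities are chi_0: 1. Dimension check: dim(chi_3)*dim(chi_3) = 1*1 = 1 and sum (mult * dim) = 1*1 = 1.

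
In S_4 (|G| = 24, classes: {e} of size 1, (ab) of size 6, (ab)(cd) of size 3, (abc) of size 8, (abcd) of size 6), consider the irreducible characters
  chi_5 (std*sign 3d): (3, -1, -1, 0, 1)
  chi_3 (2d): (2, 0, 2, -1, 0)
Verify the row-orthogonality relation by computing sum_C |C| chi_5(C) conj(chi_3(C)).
Sum = 0; so <chi_5, chi_3> = 0 (distinct irreducibles are orthogonal).

Reasoning: Compute term by term over conjugacy classes (|C| * chi_5(C) * conj(chi_3(C))):
  1*(3)*conj(2) + 6*(-1)*conj(0) + 3*(-1)*conj(2) + 8*(0)*conj(-1) + 6*(1)*conj(0)
  = (6) + (0) + (-6) + (0) + (0)
  = 0.
Dividing by |G| = 24 gives 0/24 = 0, matching the row-orthogonality relation <chi_5, chi_3> = [chi_5 = chi_3].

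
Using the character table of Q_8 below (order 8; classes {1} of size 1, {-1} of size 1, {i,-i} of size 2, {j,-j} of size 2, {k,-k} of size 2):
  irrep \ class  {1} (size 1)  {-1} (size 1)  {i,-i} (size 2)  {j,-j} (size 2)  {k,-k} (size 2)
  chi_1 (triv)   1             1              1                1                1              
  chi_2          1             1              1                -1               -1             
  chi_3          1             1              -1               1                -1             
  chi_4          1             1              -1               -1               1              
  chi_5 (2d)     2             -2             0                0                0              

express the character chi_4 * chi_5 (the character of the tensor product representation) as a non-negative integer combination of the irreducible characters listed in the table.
chi_4 tensor chi_5 = chi_5 (all other irreducibles have multiplicity 0).

Explanation: The character of a tensor product is the pointwise product (chi_4 * chi_5)(C) = chi_4(C) * chi_5(C):
  {1}: (1)*(2), {-1}: (1)*(-2), {i,-i}: (-1)*(0), {j,-j}: (-1)*(0), {k,-k}: (1)*(0)
so (chi_4 * chi_5) takes values
  {1} -> 2, {-1} -> -2, {i,-i} -> 0, {j,-j} -> 0, {k,-k} -> 0.
Now take the inner product of this character with each irreducible chi from the table, <chi_4*chi_5, chi> = (1/8) sum_C |C| (chi_4*chi_5)(C) conj(chi(C)):
  <chi_4*chi_5, chi_1> = (1/8)[1*(2)*conj(1) + 1*(-2)*conj(1) + 2*(0)*conj(1) + 2*(0)*conj(1) + 2*(0)*conj(1)]
      = (1/8)[(2) + (-2) + (0) + (0) + (0)] = 0/8 = 0
  <chi_4*chi_5, chi_2> = (1/8)[1*(2)*conj(1) + 1*(-2)*conj(1) + 2*(0)*conj(1) + 2*(0)*conj(-1) + 2*(0)*conj(-1)]
      = (1/8)[(2) + (-2) + (0) + (0) + (0)] = 0/8 = 0
  <chi_4*chi_5, chi_3> = (1/8)[1*(2)*conj(1) + 1*(-2)*conj(1) + 2*(0)*conj(-1) + 2*(0)*conj(1) + 2*(0)*conj(-1)]
      = (1/8)[(2) + (-2) + (0) + (0) + (0)] = 0/8 = 0
  <chi_4*chi_5, chi_4> = (1/8)[1*(2)*conj(1) + 1*(-2)*conj(1) + 2*(0)*conj(-1) + 2*(0)*conj(-1) + 2*(0)*conj(1)]
      = (1/8)[(2) + (-2) + (0) + (0) + (0)] = 0/8 = 0
  <chi_4*chi_5, chi_5> = (1/8)[1*(2)*conj(2) + 1*(-2)*conj(-2) + 2*(0)*conj(0) + 2*(0)*conj(0) + 2*(0)*conj(0)]
      = (1/8)[(4) + (4) + (0) + (0) + (0)] = 8/8 = 1
Hence the multiplicities are chi_5: 1. Dimension check: dim(chi_4)*dim(chi_5) = 1*2 = 2 and sum (mult * dim) = 1*2 = 2.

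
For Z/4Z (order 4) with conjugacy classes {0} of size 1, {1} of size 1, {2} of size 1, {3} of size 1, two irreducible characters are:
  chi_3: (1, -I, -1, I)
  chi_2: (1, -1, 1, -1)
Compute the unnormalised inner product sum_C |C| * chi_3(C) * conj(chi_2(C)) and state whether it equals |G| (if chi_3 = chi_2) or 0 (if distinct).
Sum = 0; so <chi_3, chi_2> = 0 (distinct irreducibles are orthogonal).

Justification: Compute term by term over conjugacy classes (|C| * chi_3(C) * conj(chi_2(C))):
  1*(1)*conj(1) + 1*(-I)*conj(-1) + 1*(-1)*conj(1) + 1*(I)*conj(-1)
  = (1) + (I) + (-1) + (-I)
  = 0.
(Exp terms are combined using exp(i*s)*conj(exp(i*t)) = exp(i*(s-t)), and sums of them are collapsed using the identity that for every m > 1 the m distinct m-th roots of unity sum to 0, e.g. 1 + exp(2*I*pi/3) + exp(-2*I*pi/3) = 0.)
Dividing by |G| = 4 gives 0/4 = 0, matching the row-orthogonality relation <chi_3, chi_2> = [chi_3 = chi_2].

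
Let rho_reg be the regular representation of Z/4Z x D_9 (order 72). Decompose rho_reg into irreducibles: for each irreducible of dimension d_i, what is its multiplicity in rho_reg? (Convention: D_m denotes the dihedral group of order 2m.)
Each irreducible V_i of dimension d_i appears with multiplicity d_i, i.e. rho_reg = (direct sum over all irreducibles V_i) d_i V_i. The irreducible dimensions for Z/4Z x D_9 are 1, 1, 1, 1, 1, 1, 1, 1, 2, 2, 2, 2, 2, 2, 2, 2, 2, 2, 2, 2, 2, 2, 2, 2: 8 irreducibles of dimension 1, each with multiplicity 1; 16 irreducibles of dimension 2, each with multiplicity 2. Total dimension 8*1*1 + 16*2*2 = 72 = |G|.

Details: General theorem: in the regular representation of a finite group G, each irreducible appears with multiplicity equal to its dimension. Check: dim(rho_reg) = sum d_i^2 = 1 + 1 + 1 + 1 + 1 + 1 + 1 + 1 + 4 + 4 + 4 + 4 + 4 + 4 + 4 + 4 + 4 + 4 + 4 + 4 + 4 + 4 + 4 + 4 = 72 = |G|.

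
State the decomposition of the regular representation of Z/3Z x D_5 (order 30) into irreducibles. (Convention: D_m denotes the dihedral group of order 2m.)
Each irreducible V_i of dimension d_i appears with multiplicity d_i, i.e. rho_reg = (direct sum over all irreducibles V_i) d_i V_i. The irreducible dimensions for Z/3Z x D_5 are 1, 1, 1, 1, 1, 1, 2, 2, 2, 2, 2, 2: 6 irreducibles of dimension 1, each with multiplicity 1; 6 irreducibles of dimension 2, each with multiplicity 2. Total dimension 6*1*1 + 6*2*2 = 30 = |G|.

Argument: General theorem: in the regular representation of a finite group G, each irreducible appears with multiplicity equal to its dimension. Check: dim(rho_reg) = sum d_i^2 = 1 + 1 + 1 + 1 + 1 + 1 + 4 + 4 + 4 + 4 + 4 + 4 = 30 = |G|.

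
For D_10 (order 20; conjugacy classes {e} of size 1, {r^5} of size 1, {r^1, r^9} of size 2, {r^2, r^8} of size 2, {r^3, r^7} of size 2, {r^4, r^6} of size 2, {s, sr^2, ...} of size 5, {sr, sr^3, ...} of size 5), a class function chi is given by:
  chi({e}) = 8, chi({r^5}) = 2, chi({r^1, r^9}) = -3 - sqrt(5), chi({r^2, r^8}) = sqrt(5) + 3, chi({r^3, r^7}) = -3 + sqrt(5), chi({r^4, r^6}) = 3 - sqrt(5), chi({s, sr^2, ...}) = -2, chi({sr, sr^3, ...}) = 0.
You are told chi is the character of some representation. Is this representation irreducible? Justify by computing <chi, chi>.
Not irreducible (reducible): <chi, chi> = 10 > 1.

Solution. <chi, chi> = (1/|G|) sum_C |C| * |chi(C)|^2 = (1/20)[1*|8|^2 + 1*|2|^2 + 2*|-3 - sqrt(5)|^2 + 2*|sqrt(5) + 3|^2 + 2*|-3 + sqrt(5)|^2 + 2*|3 - sqrt(5)|^2 + 5*|-2|^2 + 5*|0|^2]
  = (1/20)[(64) + (4) + (12*sqrt(5) + 28) + (12*sqrt(5) + 28) + (28 - 12*sqrt(5)) + (28 - 12*sqrt(5)) + (20) + (0)] = 200/20 = 10.
A character is irreducible iff <chi, chi> = 1, so this representation is reducible.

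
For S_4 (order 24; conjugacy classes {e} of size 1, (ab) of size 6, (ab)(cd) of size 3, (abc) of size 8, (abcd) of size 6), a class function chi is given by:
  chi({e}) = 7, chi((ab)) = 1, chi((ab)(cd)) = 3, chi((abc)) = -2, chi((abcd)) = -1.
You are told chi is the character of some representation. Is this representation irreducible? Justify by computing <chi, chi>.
Not irreducible (reducible): <chi, chi> = 5 > 1.

Details: <chi, chi> = (1/|G|) sum_C |C| * |chi(C)|^2 = (1/24)[1*|7|^2 + 6*|1|^2 + 3*|3|^2 + 8*|-2|^2 + 6*|-1|^2]
  = (1/24)[(49) + (6) + (27) + (32) + (6)] = 120/24 = 5.
A character is irreducible iff <chi, chi> = 1, so this representation is reducible.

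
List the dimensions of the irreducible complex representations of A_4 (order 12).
Dimensions: 1, 1, 1, 3

Justification: There are 4 irreducibles (= number of conjugacy classes). Their dimensions d_i satisfy sum d_i^2 = |G| = 12: 1 + 1 + 1 + 9 = 12.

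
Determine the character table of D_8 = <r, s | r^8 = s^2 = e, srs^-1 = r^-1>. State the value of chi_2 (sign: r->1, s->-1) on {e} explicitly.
Conjugacy classes: {e} of size 1, {r^4} of size 1, {r^1, r^7} of size 2, {r^2, r^6} of size 2, {r^3, r^5} of size 2, {s, sr^2, ...} of size 4, {sr, sr^3, ...} of size 4.
Character table:
  irrep \ class              {e} (size 1)  {r^4} (size 1)  {r^1, r^7} (size 2)  {r^2, r^6} (size 2)  {r^3, r^5} (size 2)  {s, sr^2, ...} (size 4)  {sr, sr^3, ...} (size 4)
  chi_1 (triv)               1             1               1                    1                    1                    1                        1                       
  chi_2 (sign: r->1, s->-1)  1             1               1                    1                    1                    -1                       -1                      
  chi_3 (r->-1, s->1)        1             1               -1                   1                    -1                   1                        -1                      
  chi_4 (r->-1, s->-1)       1             1               -1                   1                    -1                   -1                       1                       
  chi_5 (2d, j=1)            2             -2              sqrt(2)              0                    -sqrt(2)             0                        0                       
  chi_6 (2d, j=2)            2             2               0                    -2                   0                    0                        0                       
  chi_7 (2d, j=3)            2             -2              -sqrt(2)             0                    sqrt(2)              0                        0                       

Spot check: chi_2 (sign: r->1, s->-1) on {e} = 1.

Details: D_8 has order 2*8 = 16 with 7 conjugacy classes, hence 7 irreducibles. Sum of squared dims 1 + 1 + 1 + 1 + 4 + 4 + 4 = 16 = |G|. Linear characters come from the abelianisation; the 2-dimensional irreps have character r^k -> 2*cos(2*pi*j*k/8), reflections -> 0.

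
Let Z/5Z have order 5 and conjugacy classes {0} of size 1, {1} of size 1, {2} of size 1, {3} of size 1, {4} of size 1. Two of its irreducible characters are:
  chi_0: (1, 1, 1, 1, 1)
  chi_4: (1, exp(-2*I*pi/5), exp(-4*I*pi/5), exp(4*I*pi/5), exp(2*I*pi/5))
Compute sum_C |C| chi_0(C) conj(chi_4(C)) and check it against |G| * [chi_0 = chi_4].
Sum = 0; so <chi_0, chi_4> = 0 (distinct irreducibles are orthogonal).

Justification: Compute term by term over conjugacy classes (|C| * chi_0(C) * conj(chi_4(C))):
  1*(1)*conj(1) + 1*(1)*conj(exp(-2*I*pi/5)) + 1*(1)*conj(exp(-4*I*pi/5)) + 1*(1)*conj(exp(4*I*pi/5)) + 1*(1)*conj(exp(2*I*pi/5))
  = (1) + (exp(2*I*pi/5)) + (exp(4*I*pi/5)) + (exp(-4*I*pi/5)) + (exp(-2*I*pi/5))
  = 0.
(Exp terms are combined using exp(i*s)*conj(exp(i*t)) = exp(i*(s-t)), and sums of them are collapsed using the identity that for every m > 1 the m distinct m-th roots of unity sum to 0, e.g. 1 + exp(2*I*pi/3) + exp(-2*I*pi/3) = 0.)
Dividing by |G| = 5 gives 0/5 = 0, matching the row-orthogonality relation <chi_0, chi_4> = [chi_0 = chi_4].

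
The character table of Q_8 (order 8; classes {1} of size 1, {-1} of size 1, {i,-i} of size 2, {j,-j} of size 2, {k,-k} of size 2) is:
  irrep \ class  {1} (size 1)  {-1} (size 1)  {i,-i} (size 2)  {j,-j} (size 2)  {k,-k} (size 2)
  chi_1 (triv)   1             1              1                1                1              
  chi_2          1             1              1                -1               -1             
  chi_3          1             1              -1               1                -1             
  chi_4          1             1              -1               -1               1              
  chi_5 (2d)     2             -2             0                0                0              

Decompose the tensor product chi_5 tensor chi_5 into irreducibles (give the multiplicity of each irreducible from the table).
chi_5 tensor chi_5 = chi_1 + chi_2 + chi_3 + chi_4 (all other irreducibles have multiplicity 0).

Details: The character of a tensor product is the pointwise product (chi_5 * chi_5)(C) = chi_5(C) * chi_5(C):
  {1}: (2)*(2), {-1}: (-2)*(-2), {i,-i}: (0)*(0), {j,-j}: (0)*(0), {k,-k}: (0)*(0)
so (chi_5 * chi_5) takes values
  {1} -> 4, {-1} -> 4, {i,-i} -> 0, {j,-j} -> 0, {k,-k} -> 0.
Now take the inner product of this character with each irreducible chi from the table, <chi_5*chi_5, chi> = (1/8) sum_C |C| (chi_5*chi_5)(C) conj(chi(C)):
  <chi_5*chi_5, chi_1> = (1/8)[1*(4)*conj(1) + 1*(4)*conj(1) + 2*(0)*conj(1) + 2*(0)*conj(1) + 2*(0)*conj(1)]
      = (1/8)[(4) + (4) + (0) + (0) + (0)] = 8/8 = 1
  <chi_5*chi_5, chi_2> = (1/8)[1*(4)*conj(1) + 1*(4)*conj(1) + 2*(0)*conj(1) + 2*(0)*conj(-1) + 2*(0)*conj(-1)]
      = (1/8)[(4) + (4) + (0) + (0) + (0)] = 8/8 = 1
  <chi_5*chi_5, chi_3> = (1/8)[1*(4)*conj(1) + 1*(4)*conj(1) + 2*(0)*conj(-1) + 2*(0)*conj(1) + 2*(0)*conj(-1)]
      = (1/8)[(4) + (4) + (0) + (0) + (0)] = 8/8 = 1
  <chi_5*chi_5, chi_4> = (1/8)[1*(4)*conj(1) + 1*(4)*conj(1) + 2*(0)*conj(-1) + 2*(0)*conj(-1) + 2*(0)*conj(1)]
      = (1/8)[(4) + (4) + (0) + (0) + (0)] = 8/8 = 1
  <chi_5*chi_5, chi_5> = (1/8)[1*(4)*conj(2) + 1*(4)*conj(-2) + 2*(0)*conj(0) + 2*(0)*conj(0) + 2*(0)*conj(0)]
      = (1/8)[(8) + (-8) + (0) + (0) + (0)] = 0/8 = 0
Hence the multiplicities are chi_1: 1, chi_2: 1, chi_3: 1, chi_4: 1. Dimension check: dim(chi_5)*dim(chi_5) = 2*2 = 4 and sum (mult * dim) = 1*1 + 1*1 + 1*1 + 1*1 = 4.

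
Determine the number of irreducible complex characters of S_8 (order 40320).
22

Justification: The number of irreducible complex representations of a finite group equals its number of conjugacy classes. Conjugacy classes in S_8 correspond to cycle types, i.e. partitions of 8; there are p(8) = 22 of them, so S_8 (order 40320) has exactly 22 irreducible complex representations.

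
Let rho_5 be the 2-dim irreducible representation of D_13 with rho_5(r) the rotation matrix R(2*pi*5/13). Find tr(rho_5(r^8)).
chi_{rho_5}(r^8) = 2*cos(2*pi*5*8/13) = 2*cos(80*pi/13)

Details: rho_5(r^8) is rotation by angle 2*pi*5*8/13, whose trace is 2*cos(2*pi*5*8/13) = 2*cos(80*pi/13).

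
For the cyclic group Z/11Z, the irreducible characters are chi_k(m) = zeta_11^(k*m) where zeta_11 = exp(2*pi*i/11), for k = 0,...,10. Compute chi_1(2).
chi_1(2) = zeta_11^2 = exp(4*I*pi/11)

Justification: chi_1(2) = zeta_11^(1*2) = zeta_11^2. Since zeta_11^11 = 1, this equals zeta_11^2 = exp(2*pi*i*2/11) = exp(4*I*pi/11).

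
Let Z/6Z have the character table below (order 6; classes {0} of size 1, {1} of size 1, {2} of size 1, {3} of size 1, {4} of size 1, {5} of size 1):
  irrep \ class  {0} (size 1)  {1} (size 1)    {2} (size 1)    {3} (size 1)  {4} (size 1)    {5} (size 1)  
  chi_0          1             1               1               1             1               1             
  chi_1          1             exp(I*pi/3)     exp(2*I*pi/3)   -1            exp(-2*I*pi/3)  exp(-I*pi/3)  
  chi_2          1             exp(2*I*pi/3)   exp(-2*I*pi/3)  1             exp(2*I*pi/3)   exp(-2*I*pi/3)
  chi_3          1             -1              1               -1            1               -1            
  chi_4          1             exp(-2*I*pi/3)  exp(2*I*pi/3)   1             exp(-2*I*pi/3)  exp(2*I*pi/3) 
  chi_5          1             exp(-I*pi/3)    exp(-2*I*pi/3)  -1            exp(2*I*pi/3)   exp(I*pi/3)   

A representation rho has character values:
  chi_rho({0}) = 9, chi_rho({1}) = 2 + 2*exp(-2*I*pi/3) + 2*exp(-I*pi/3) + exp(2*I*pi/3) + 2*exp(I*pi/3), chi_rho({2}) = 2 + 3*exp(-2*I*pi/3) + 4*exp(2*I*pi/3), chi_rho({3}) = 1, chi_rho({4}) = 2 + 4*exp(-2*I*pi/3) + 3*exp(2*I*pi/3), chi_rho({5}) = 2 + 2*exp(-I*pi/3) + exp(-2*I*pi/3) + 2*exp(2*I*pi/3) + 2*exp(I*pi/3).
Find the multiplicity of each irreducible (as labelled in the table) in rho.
Multiplicities: chi_0: 2, chi_1: 2, chi_2: 1, chi_3: 0, chi_4: 2, chi_5: 2.

Explanation: Use <chi_rho, chi> = (1/|G|) sum_C |C| * chi_rho(C) * conj(chi(C)) with |G| = 6 for each irreducible chi in the table:
  <chi_rho, chi_0> = (1/6)[1*(9)*conj(1) + 1*(2 + 2*exp(-2*I*pi/3) + 2*exp(-I*pi/3) + exp(2*I*pi/3) + 2*exp(I*pi/3))*conj(1) + 1*(2 + 3*exp(-2*I*pi/3) + 4*exp(2*I*pi/3))*conj(1) + 1*(1)*conj(1) + 1*(2 + 4*exp(-2*I*pi/3) + 3*exp(2*I*pi/3))*conj(1) + 1*(2 + 2*exp(-I*pi/3) + exp(-2*I*pi/3) + 2*exp(2*I*pi/3) + 2*exp(I*pi/3))*conj(1)]
      = (1/6)[(9) + (2 + 2*exp(-2*I*pi/3) + 2*exp(-I*pi/3) + exp(2*I*pi/3) + 2*exp(I*pi/3)) + (2 + 3*exp(-2*I*pi/3) + 4*exp(2*I*pi/3)) + (1) + (2 + 4*exp(-2*I*pi/3) + 3*exp(2*I*pi/3)) + (2 + 2*exp(-I*pi/3) + exp(-2*I*pi/3) + 2*exp(2*I*pi/3) + 2*exp(I*pi/3))] = 12/6 = 2
  <chi_rho, chi_1> = (1/6)[1*(9)*conj(1) + 1*(2 + 2*exp(-2*I*pi/3) + 2*exp(-I*pi/3) + exp(2*I*pi/3) + 2*exp(I*pi/3))*conj(exp(I*pi/3)) + 1*(2 + 3*exp(-2*I*pi/3) + 4*exp(2*I*pi/3))*conj(exp(2*I*pi/3)) + 1*(1)*conj(-1) + 1*(2 + 4*exp(-2*I*pi/3) + 3*exp(2*I*pi/3))*conj(exp(-2*I*pi/3)) + 1*(2 + 2*exp(-I*pi/3) + exp(-2*I*pi/3) + 2*exp(2*I*pi/3) + 2*exp(I*pi/3))*conj(exp(-I*pi/3))]
      = (1/6)[(9) + (2*exp(-2*I*pi/3) + 2*exp(-I*pi/3) + exp(I*pi/3)) + (4 + 2*exp(-2*I*pi/3) + 3*exp(2*I*pi/3)) + (-1) + (4 + 3*exp(-2*I*pi/3) + 2*exp(2*I*pi/3)) + (exp(-I*pi/3) + 2*exp(2*I*pi/3) + 2*exp(I*pi/3))] = 12/6 = 2
  <chi_rho, chi_2> = (1/6)[1*(9)*conj(1) + 1*(2 + 2*exp(-2*I*pi/3) + 2*exp(-I*pi/3) + exp(2*I*pi/3) + 2*exp(I*pi/3))*conj(exp(2*I*pi/3)) + 1*(2 + 3*exp(-2*I*pi/3) + 4*exp(2*I*pi/3))*conj(exp(-2*I*pi/3)) + 1*(1)*conj(1) + 1*(2 + 4*exp(-2*I*pi/3) + 3*exp(2*I*pi/3))*conj(exp(2*I*pi/3)) + 1*(2 + 2*exp(-I*pi/3) + exp(-2*I*pi/3) + 2*exp(2*I*pi/3) + 2*exp(I*pi/3))*conj(exp(-2*I*pi/3))]
      = (1/6)[(9) + (-1 + 2*exp(-2*I*pi/3) + 2*exp(-I*pi/3) + 2*exp(2*I*pi/3)) + (3 + 4*exp(-2*I*pi/3) + 2*exp(2*I*pi/3)) + (1) + (3 + 2*exp(-2*I*pi/3) + 4*exp(2*I*pi/3)) + (-1 + 2*exp(-2*I*pi/3) + 2*exp(2*I*pi/3) + 2*exp(I*pi/3))] = 6/6 = 1
  <chi_rho, chi_3> = (1/6)[1*(9)*conj(1) + 1*(2 + 2*exp(-2*I*pi/3) + 2*exp(-I*pi/3) + exp(2*I*pi/3) + 2*exp(I*pi/3))*conj(-1) + 1*(2 + 3*exp(-2*I*pi/3) + 4*exp(2*I*pi/3))*conj(1) + 1*(1)*conj(-1) + 1*(2 + 4*exp(-2*I*pi/3) + 3*exp(2*I*pi/3))*conj(1) + 1*(2 + 2*exp(-I*pi/3) + exp(-2*I*pi/3) + 2*exp(2*I*pi/3) + 2*exp(I*pi/3))*conj(-1)]
      = (1/6)[(9) + (-2 - 2*exp(I*pi/3) - exp(2*I*pi/3) - 2*exp(-I*pi/3) - 2*exp(-2*I*pi/3)) + (2 + 3*exp(-2*I*pi/3) + 4*exp(2*I*pi/3)) + (-1) + (2 + 4*exp(-2*I*pi/3) + 3*exp(2*I*pi/3)) + (-2 - 2*exp(I*pi/3) - 2*exp(2*I*pi/3) - exp(-2*I*pi/3) - 2*exp(-I*pi/3))] = 0/6 = 0
  <chi_rho, chi_4> = (1/6)[1*(9)*conj(1) + 1*(2 + 2*exp(-2*I*pi/3) + 2*exp(-I*pi/3) + exp(2*I*pi/3) + 2*exp(I*pi/3))*conj(exp(-2*I*pi/3)) + 1*(2 + 3*exp(-2*I*pi/3) + 4*exp(2*I*pi/3))*conj(exp(2*I*pi/3)) + 1*(1)*conj(1) + 1*(2 + 4*exp(-2*I*pi/3) + 3*exp(2*I*pi/3))*conj(exp(-2*I*pi/3)) + 1*(2 + 2*exp(-I*pi/3) + exp(-2*I*pi/3) + 2*exp(2*I*pi/3) + 2*exp(I*pi/3))*conj(exp(2*I*pi/3))]
      = (1/6)[(9) + (exp(-2*I*pi/3) + 2*exp(2*I*pi/3) + 2*exp(I*pi/3)) + (4 + 2*exp(-2*I*pi/3) + 3*exp(2*I*pi/3)) + (1) + (4 + 3*exp(-2*I*pi/3) + 2*exp(2*I*pi/3)) + (2*exp(-2*I*pi/3) + 2*exp(-I*pi/3) + exp(2*I*pi/3))] = 12/6 = 2
  <chi_rho, chi_5> = (1/6)[1*(9)*conj(1) + 1*(2 + 2*exp(-2*I*pi/3) + 2*exp(-I*pi/3) + exp(2*I*pi/3) + 2*exp(I*pi/3))*conj(exp(-I*pi/3)) + 1*(2 + 3*exp(-2*I*pi/3) + 4*exp(2*I*pi/3))*conj(exp(-2*I*pi/3)) + 1*(1)*conj(-1) + 1*(2 + 4*exp(-2*I*pi/3) + 3*exp(2*I*pi/3))*conj(exp(2*I*pi/3)) + 1*(2 + 2*exp(-I*pi/3) + exp(-2*I*pi/3) + 2*exp(2*I*pi/3) + 2*exp(I*pi/3))*conj(exp(I*pi/3))]
      = (1/6)[(9) + (1 + 2*exp(-I*pi/3) + 2*exp(2*I*pi/3) + 2*exp(I*pi/3)) + (3 + 4*exp(-2*I*pi/3) + 2*exp(2*I*pi/3)) + (-1) + (3 + 2*exp(-2*I*pi/3) + 4*exp(2*I*pi/3)) + (1 + 2*exp(-2*I*pi/3) + 2*exp(-I*pi/3) + 2*exp(I*pi/3))] = 12/6 = 2
(Exp terms are combined using exp(i*s)*conj(exp(i*t)) = exp(i*(s-t)), and sums of them are collapsed using the identity that for every m > 1 the m distinct m-th roots of unity sum to 0, e.g. 1 + exp(2*I*pi/3) + exp(-2*I*pi/3) = 0.)
Dimension check: dim(rho) = sum (mult * dim) = 2*1 + 2*1 + 1*1 + 0*1 + 2*1 + 2*1 = 9 = chi_rho(e) = 9.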